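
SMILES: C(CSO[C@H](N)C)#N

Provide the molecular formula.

Heavy atoms from the SMILES: 4 C, 2 N, 1 O, 1 S.
Implicit hydrogens by atom environment:
  1 × C: 3 H
  1 × C: 2 H
  1 × C: 1 H
  1 × C: no H
  1 × N: 2 H
  1 × N: no H
  1 × O: no H
  1 × S: no H
  Total hydrogens = 8.
Molecular formula: C4H8N2OS

C4H8N2OS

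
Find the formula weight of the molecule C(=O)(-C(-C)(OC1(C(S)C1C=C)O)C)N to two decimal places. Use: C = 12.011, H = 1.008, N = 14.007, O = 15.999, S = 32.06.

217.28

Molecular formula: C9H15NO3S.
M = 9×12.011 + 15×1.008 + 1×14.007 + 3×15.999 + 1×32.06 = 217.28 g/mol.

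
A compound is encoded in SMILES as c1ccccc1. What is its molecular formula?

Heavy atoms from the SMILES: 6 C.
Implicit hydrogens by atom environment:
  6 × C (aromatic): 1 H each → 6
  Total hydrogens = 6.
Molecular formula: C6H6

C6H6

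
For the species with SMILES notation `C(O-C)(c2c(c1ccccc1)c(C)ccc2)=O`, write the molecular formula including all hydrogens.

Heavy atoms from the SMILES: 15 C, 2 O.
Implicit hydrogens by atom environment:
  8 × C (aromatic): 1 H each → 8
  4 × C (aromatic): no H
  2 × C: 3 H each → 6
  2 × O: no H
  1 × C: no H
  Total hydrogens = 14.
Molecular formula: C15H14O2

C15H14O2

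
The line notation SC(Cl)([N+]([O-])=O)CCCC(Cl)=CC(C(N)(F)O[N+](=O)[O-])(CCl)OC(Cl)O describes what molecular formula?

Heavy atoms from the SMILES: 10 C, 4 Cl, 1 F, 3 N, 7 O, 1 S.
Implicit hydrogens by atom environment:
  4 × C: 2 H each → 8
  4 × C: no H
  4 × Cl: no H
  4 × O: no H
  2 × C: 1 H each → 2
  2 × N (charge +1): no H
  2 × O (charge -1): no H
  1 × F: no H
  1 × N: 2 H
  1 × O: 1 H
  1 × S: 1 H
  Total hydrogens = 14.
Molecular formula: C10H14Cl4FN3O7S

C10H14Cl4FN3O7S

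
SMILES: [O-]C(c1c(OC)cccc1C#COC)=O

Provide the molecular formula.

C11H9O4-

Heavy atoms from the SMILES: 11 C, 4 O.
Implicit hydrogens by atom environment:
  3 × C (aromatic): 1 H each → 3
  3 × C (aromatic): no H
  3 × C: no H
  3 × O: no H
  2 × C: 3 H each → 6
  1 × O (charge -1): no H
  Total hydrogens = 9.
Net charge -1.
Molecular formula: C11H9O4-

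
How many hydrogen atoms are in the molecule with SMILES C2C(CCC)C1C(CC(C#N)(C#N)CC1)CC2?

Hydrogens are implicit in SMILES; fill each atom to its normal valence:
  8 × C: 2 H each → 16
  3 × C: 1 H each → 3
  3 × C: no H
  2 × N: no H
  1 × C: 3 H
  Total hydrogens = 22.

22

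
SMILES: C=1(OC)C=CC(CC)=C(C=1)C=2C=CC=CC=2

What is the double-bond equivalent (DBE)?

Molecular formula from the SMILES: C15H16O.
DoU = (2C + 2 + N − H − X)/2 = (2·15 + 2 + 0 − 16 − 0)/2 = 16/2 = 8.
(Structurally: 2 ring(s) + 6 π bond(s) = 8.)

8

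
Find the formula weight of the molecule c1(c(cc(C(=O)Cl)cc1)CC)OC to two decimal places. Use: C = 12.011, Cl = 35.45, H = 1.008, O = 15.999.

198.65

Molecular formula: C10H11ClO2.
M = 10×12.011 + 1×35.45 + 11×1.008 + 2×15.999 = 198.65 g/mol.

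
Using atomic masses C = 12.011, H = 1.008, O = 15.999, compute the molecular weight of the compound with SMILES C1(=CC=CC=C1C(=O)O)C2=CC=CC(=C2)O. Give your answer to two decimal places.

214.22

Molecular formula: C13H10O3.
M = 13×12.011 + 10×1.008 + 3×15.999 = 214.22 g/mol.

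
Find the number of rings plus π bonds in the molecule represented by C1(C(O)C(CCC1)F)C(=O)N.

Molecular formula from the SMILES: C7H12FNO2.
DoU = (2C + 2 + N − H − X)/2 = (2·7 + 2 + 1 − 12 − 1)/2 = 4/2 = 2.
(Structurally: 1 ring(s) + 1 π bond(s) = 2.)

2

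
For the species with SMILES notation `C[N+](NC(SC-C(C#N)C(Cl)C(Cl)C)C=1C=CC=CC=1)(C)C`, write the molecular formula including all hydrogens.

Heavy atoms from the SMILES: 16 C, 2 Cl, 3 N, 1 S.
Implicit hydrogens by atom environment:
  5 × C (aromatic): 1 H each → 5
  4 × C: 3 H each → 12
  4 × C: 1 H each → 4
  2 × Cl: no H
  1 × C: 2 H
  1 × C: no H
  1 × C (aromatic): no H
  1 × N: 1 H
  1 × N: no H
  1 × N (charge +1): no H
  1 × S: no H
  Total hydrogens = 24.
Net charge +1.
Molecular formula: C16H24Cl2N3S+

C16H24Cl2N3S+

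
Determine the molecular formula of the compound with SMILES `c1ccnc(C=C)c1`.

C7H7N

Heavy atoms from the SMILES: 7 C, 1 N.
Implicit hydrogens by atom environment:
  4 × C (aromatic): 1 H each → 4
  1 × C: 2 H
  1 × C: 1 H
  1 × C (aromatic): no H
  1 × N (aromatic): no H
  Total hydrogens = 7.
Molecular formula: C7H7N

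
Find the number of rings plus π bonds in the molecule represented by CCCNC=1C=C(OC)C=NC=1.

Molecular formula from the SMILES: C9H14N2O.
DoU = (2C + 2 + N − H − X)/2 = (2·9 + 2 + 2 − 14 − 0)/2 = 8/2 = 4.
(Structurally: 1 ring(s) + 3 π bond(s) = 4.)

4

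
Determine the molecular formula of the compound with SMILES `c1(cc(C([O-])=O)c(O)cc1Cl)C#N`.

Heavy atoms from the SMILES: 8 C, 1 Cl, 1 N, 3 O.
Implicit hydrogens by atom environment:
  4 × C (aromatic): no H
  2 × C (aromatic): 1 H each → 2
  2 × C: no H
  1 × Cl: no H
  1 × N: no H
  1 × O: 1 H
  1 × O: no H
  1 × O (charge -1): no H
  Total hydrogens = 3.
Net charge -1.
Molecular formula: C8H3ClNO3-

C8H3ClNO3-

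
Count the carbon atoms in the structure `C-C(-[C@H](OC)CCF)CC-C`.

9

The symbol for carbon appears 9 times in the SMILES.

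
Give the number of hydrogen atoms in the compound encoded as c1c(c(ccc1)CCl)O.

7

Hydrogens are implicit in SMILES; fill each atom to its normal valence:
  4 × C (aromatic): 1 H each → 4
  2 × C (aromatic): no H
  1 × C: 2 H
  1 × Cl: no H
  1 × O: 1 H
  Total hydrogens = 7.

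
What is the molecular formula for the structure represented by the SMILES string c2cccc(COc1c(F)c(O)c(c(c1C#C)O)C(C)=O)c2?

Heavy atoms from the SMILES: 17 C, 1 F, 4 O.
Implicit hydrogens by atom environment:
  7 × C (aromatic): no H
  5 × C (aromatic): 1 H each → 5
  2 × C: no H
  2 × O: 1 H each → 2
  2 × O: no H
  1 × C: 3 H
  1 × C: 2 H
  1 × C: 1 H
  1 × F: no H
  Total hydrogens = 13.
Molecular formula: C17H13FO4

C17H13FO4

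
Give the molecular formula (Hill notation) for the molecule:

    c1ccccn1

Heavy atoms from the SMILES: 5 C, 1 N.
Implicit hydrogens by atom environment:
  5 × C (aromatic): 1 H each → 5
  1 × N (aromatic): no H
  Total hydrogens = 5.
Molecular formula: C5H5N

C5H5N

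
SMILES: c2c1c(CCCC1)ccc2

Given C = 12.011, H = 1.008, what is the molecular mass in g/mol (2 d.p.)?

Molecular formula: C10H12.
M = 10×12.011 + 12×1.008 = 132.21 g/mol.

132.21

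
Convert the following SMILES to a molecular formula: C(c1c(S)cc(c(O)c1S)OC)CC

Heavy atoms from the SMILES: 10 C, 2 O, 2 S.
Implicit hydrogens by atom environment:
  5 × C (aromatic): no H
  2 × C: 3 H each → 6
  2 × C: 2 H each → 4
  2 × S: 1 H each → 2
  1 × C (aromatic): 1 H
  1 × O: 1 H
  1 × O: no H
  Total hydrogens = 14.
Molecular formula: C10H14O2S2

C10H14O2S2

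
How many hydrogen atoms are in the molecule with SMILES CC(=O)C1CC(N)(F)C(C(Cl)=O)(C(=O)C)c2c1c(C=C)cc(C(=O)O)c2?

17

Hydrogens are implicit in SMILES; fill each atom to its normal valence:
  6 × C: no H
  4 × C (aromatic): no H
  4 × O: no H
  2 × C: 3 H each → 6
  2 × C: 2 H each → 4
  2 × C (aromatic): 1 H each → 2
  2 × C: 1 H each → 2
  1 × Cl: no H
  1 × F: no H
  1 × N: 2 H
  1 × O: 1 H
  Total hydrogens = 17.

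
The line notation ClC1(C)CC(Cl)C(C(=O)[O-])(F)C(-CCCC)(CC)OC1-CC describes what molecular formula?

C16H26Cl2FO3-

Heavy atoms from the SMILES: 16 C, 2 Cl, 1 F, 3 O.
Implicit hydrogens by atom environment:
  6 × C: 2 H each → 12
  4 × C: 3 H each → 12
  4 × C: no H
  2 × C: 1 H each → 2
  2 × Cl: no H
  2 × O: no H
  1 × F: no H
  1 × O (charge -1): no H
  Total hydrogens = 26.
Net charge -1.
Molecular formula: C16H26Cl2FO3-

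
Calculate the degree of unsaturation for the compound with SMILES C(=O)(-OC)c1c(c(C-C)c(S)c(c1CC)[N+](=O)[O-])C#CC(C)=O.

Molecular formula from the SMILES: C16H17NO5S.
DoU = (2C + 2 + N − H − X)/2 = (2·16 + 2 + 1 − 17 − 0)/2 = 18/2 = 9.
(Structurally: 1 ring(s) + 8 π bond(s) = 9.)

9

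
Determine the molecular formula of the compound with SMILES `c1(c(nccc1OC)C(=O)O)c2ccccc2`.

C13H11NO3

Heavy atoms from the SMILES: 13 C, 1 N, 3 O.
Implicit hydrogens by atom environment:
  7 × C (aromatic): 1 H each → 7
  4 × C (aromatic): no H
  2 × O: no H
  1 × C: 3 H
  1 × C: no H
  1 × N (aromatic): no H
  1 × O: 1 H
  Total hydrogens = 11.
Molecular formula: C13H11NO3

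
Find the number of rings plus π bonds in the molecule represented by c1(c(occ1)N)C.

Molecular formula from the SMILES: C5H7NO.
DoU = (2C + 2 + N − H − X)/2 = (2·5 + 2 + 1 − 7 − 0)/2 = 6/2 = 3.
(Structurally: 1 ring(s) + 2 π bond(s) = 3.)

3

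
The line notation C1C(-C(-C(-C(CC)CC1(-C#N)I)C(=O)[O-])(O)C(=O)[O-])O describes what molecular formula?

Heavy atoms from the SMILES: 12 C, 1 I, 1 N, 6 O.
Implicit hydrogens by atom environment:
  5 × C: no H
  3 × C: 2 H each → 6
  3 × C: 1 H each → 3
  2 × O: 1 H each → 2
  2 × O: no H
  2 × O (charge -1): no H
  1 × C: 3 H
  1 × I: no H
  1 × N: no H
  Total hydrogens = 14.
Net charge -2.
Molecular formula: [C12H14INO6]2-

[C12H14INO6]2-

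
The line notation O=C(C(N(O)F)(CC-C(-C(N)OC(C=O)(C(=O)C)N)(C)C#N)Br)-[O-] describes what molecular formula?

Heavy atoms from the SMILES: 1 Br, 12 C, 1 F, 4 N, 6 O.
Implicit hydrogens by atom environment:
  6 × C: no H
  4 × O: no H
  2 × C: 3 H each → 6
  2 × C: 2 H each → 4
  2 × C: 1 H each → 2
  2 × N: 2 H each → 4
  2 × N: no H
  1 × Br: no H
  1 × F: no H
  1 × O: 1 H
  1 × O (charge -1): no H
  Total hydrogens = 17.
Net charge -1.
Molecular formula: C12H17BrFN4O6-

C12H17BrFN4O6-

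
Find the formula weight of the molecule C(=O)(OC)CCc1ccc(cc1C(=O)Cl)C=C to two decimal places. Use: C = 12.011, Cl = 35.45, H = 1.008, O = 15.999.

252.69

Molecular formula: C13H13ClO3.
M = 13×12.011 + 1×35.45 + 13×1.008 + 3×15.999 = 252.69 g/mol.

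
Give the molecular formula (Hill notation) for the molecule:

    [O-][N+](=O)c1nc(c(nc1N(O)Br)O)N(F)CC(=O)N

Heavy atoms from the SMILES: 1 Br, 6 C, 1 F, 6 N, 5 O.
Implicit hydrogens by atom environment:
  4 × C (aromatic): no H
  2 × N (aromatic): no H
  2 × N: no H
  2 × O: 1 H each → 2
  2 × O: no H
  1 × Br: no H
  1 × C: 2 H
  1 × C: no H
  1 × F: no H
  1 × N: 2 H
  1 × N (charge +1): no H
  1 × O (charge -1): no H
  Total hydrogens = 6.
Molecular formula: C6H6BrFN6O5

C6H6BrFN6O5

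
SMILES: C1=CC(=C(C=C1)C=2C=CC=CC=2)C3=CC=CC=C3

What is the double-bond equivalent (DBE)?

Molecular formula from the SMILES: C18H14.
DoU = (2C + 2 + N − H − X)/2 = (2·18 + 2 + 0 − 14 − 0)/2 = 24/2 = 12.
(Structurally: 3 ring(s) + 9 π bond(s) = 12.)

12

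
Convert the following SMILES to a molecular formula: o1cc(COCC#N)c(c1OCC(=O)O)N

C9H10N2O5

Heavy atoms from the SMILES: 9 C, 2 N, 5 O.
Implicit hydrogens by atom environment:
  3 × C: 2 H each → 6
  3 × C (aromatic): no H
  3 × O: no H
  2 × C: no H
  1 × C (aromatic): 1 H
  1 × N: 2 H
  1 × N: no H
  1 × O: 1 H
  1 × O (aromatic): no H
  Total hydrogens = 10.
Molecular formula: C9H10N2O5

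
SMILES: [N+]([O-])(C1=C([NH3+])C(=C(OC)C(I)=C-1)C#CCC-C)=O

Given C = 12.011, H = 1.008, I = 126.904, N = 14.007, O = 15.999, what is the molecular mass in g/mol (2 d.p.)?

361.16

Molecular formula: C12H14IN2O3+.
M = 12×12.011 + 14×1.008 + 1×126.904 + 2×14.007 + 3×15.999 = 361.16 g/mol.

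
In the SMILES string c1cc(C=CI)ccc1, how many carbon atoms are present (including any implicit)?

8

The symbol for carbon appears 8 times in the SMILES. Lowercase c denotes aromatic carbon and counts toward C.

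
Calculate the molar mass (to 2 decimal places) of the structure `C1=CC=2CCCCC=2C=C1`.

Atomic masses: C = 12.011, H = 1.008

132.21

Molecular formula: C10H12.
M = 10×12.011 + 12×1.008 = 132.21 g/mol.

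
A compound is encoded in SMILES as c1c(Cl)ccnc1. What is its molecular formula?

Heavy atoms from the SMILES: 5 C, 1 Cl, 1 N.
Implicit hydrogens by atom environment:
  4 × C (aromatic): 1 H each → 4
  1 × C (aromatic): no H
  1 × Cl: no H
  1 × N (aromatic): no H
  Total hydrogens = 4.
Molecular formula: C5H4ClN

C5H4ClN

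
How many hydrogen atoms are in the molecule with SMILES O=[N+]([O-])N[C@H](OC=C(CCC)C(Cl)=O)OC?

Hydrogens are implicit in SMILES; fill each atom to its normal valence:
  4 × O: no H
  2 × C: 3 H each → 6
  2 × C: 2 H each → 4
  2 × C: 1 H each → 2
  2 × C: no H
  1 × Cl: no H
  1 × N: 1 H
  1 × N (charge +1): no H
  1 × O (charge -1): no H
  Total hydrogens = 13.

13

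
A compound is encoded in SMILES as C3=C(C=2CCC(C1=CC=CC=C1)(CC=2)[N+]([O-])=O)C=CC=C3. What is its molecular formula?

Heavy atoms from the SMILES: 18 C, 1 N, 2 O.
Implicit hydrogens by atom environment:
  10 × C (aromatic): 1 H each → 10
  3 × C: 2 H each → 6
  2 × C: no H
  2 × C (aromatic): no H
  1 × C: 1 H
  1 × N (charge +1): no H
  1 × O: no H
  1 × O (charge -1): no H
  Total hydrogens = 17.
Molecular formula: C18H17NO2

C18H17NO2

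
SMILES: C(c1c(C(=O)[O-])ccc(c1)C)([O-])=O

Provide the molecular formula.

Heavy atoms from the SMILES: 9 C, 4 O.
Implicit hydrogens by atom environment:
  3 × C (aromatic): 1 H each → 3
  3 × C (aromatic): no H
  2 × C: no H
  2 × O: no H
  2 × O (charge -1): no H
  1 × C: 3 H
  Total hydrogens = 6.
Net charge -2.
Molecular formula: [C9H6O4]2-

[C9H6O4]2-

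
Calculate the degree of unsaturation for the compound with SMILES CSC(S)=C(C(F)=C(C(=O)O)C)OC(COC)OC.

3

Molecular formula from the SMILES: C11H17FO5S2.
DoU = (2C + 2 + N − H − X)/2 = (2·11 + 2 + 0 − 17 − 1)/2 = 6/2 = 3.
(Structurally: 0 ring(s) + 3 π bond(s) = 3.)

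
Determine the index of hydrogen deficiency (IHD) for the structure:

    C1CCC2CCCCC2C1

Molecular formula from the SMILES: C10H18.
DoU = (2C + 2 + N − H − X)/2 = (2·10 + 2 + 0 − 18 − 0)/2 = 4/2 = 2.
(Structurally: 2 ring(s) + 0 π bond(s) = 2.)

2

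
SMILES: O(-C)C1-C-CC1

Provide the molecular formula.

Heavy atoms from the SMILES: 5 C, 1 O.
Implicit hydrogens by atom environment:
  3 × C: 2 H each → 6
  1 × C: 3 H
  1 × C: 1 H
  1 × O: no H
  Total hydrogens = 10.
Molecular formula: C5H10O

C5H10O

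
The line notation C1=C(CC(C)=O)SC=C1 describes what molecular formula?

C7H8OS

Heavy atoms from the SMILES: 7 C, 1 O, 1 S.
Implicit hydrogens by atom environment:
  3 × C (aromatic): 1 H each → 3
  1 × C: 3 H
  1 × C: 2 H
  1 × C (aromatic): no H
  1 × C: no H
  1 × O: no H
  1 × S (aromatic): no H
  Total hydrogens = 8.
Molecular formula: C7H8OS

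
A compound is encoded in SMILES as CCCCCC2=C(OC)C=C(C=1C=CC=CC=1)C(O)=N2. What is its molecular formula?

Heavy atoms from the SMILES: 17 C, 1 N, 2 O.
Implicit hydrogens by atom environment:
  6 × C (aromatic): 1 H each → 6
  5 × C (aromatic): no H
  4 × C: 2 H each → 8
  2 × C: 3 H each → 6
  1 × N (aromatic): no H
  1 × O: 1 H
  1 × O: no H
  Total hydrogens = 21.
Molecular formula: C17H21NO2

C17H21NO2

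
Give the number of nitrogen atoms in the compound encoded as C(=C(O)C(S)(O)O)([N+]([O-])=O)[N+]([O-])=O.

The symbol for nitrogen appears 2 times in the SMILES.

2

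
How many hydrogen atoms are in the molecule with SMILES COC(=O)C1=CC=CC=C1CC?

Hydrogens are implicit in SMILES; fill each atom to its normal valence:
  4 × C (aromatic): 1 H each → 4
  2 × C: 3 H each → 6
  2 × C (aromatic): no H
  2 × O: no H
  1 × C: 2 H
  1 × C: no H
  Total hydrogens = 12.

12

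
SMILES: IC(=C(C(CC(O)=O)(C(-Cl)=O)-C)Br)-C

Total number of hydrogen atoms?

Hydrogens are implicit in SMILES; fill each atom to its normal valence:
  5 × C: no H
  2 × C: 3 H each → 6
  2 × O: no H
  1 × Br: no H
  1 × C: 2 H
  1 × Cl: no H
  1 × I: no H
  1 × O: 1 H
  Total hydrogens = 9.

9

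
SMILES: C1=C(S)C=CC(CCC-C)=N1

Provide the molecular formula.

C9H13NS

Heavy atoms from the SMILES: 9 C, 1 N, 1 S.
Implicit hydrogens by atom environment:
  3 × C: 2 H each → 6
  3 × C (aromatic): 1 H each → 3
  2 × C (aromatic): no H
  1 × C: 3 H
  1 × N (aromatic): no H
  1 × S: 1 H
  Total hydrogens = 13.
Molecular formula: C9H13NS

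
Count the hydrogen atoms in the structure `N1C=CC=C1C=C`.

7

Hydrogens are implicit in SMILES; fill each atom to its normal valence:
  3 × C (aromatic): 1 H each → 3
  1 × C: 2 H
  1 × C: 1 H
  1 × C (aromatic): no H
  1 × N (aromatic): 1 H
  Total hydrogens = 7.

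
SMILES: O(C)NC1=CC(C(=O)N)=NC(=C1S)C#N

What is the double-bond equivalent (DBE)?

7

Molecular formula from the SMILES: C8H8N4O2S.
DoU = (2C + 2 + N − H − X)/2 = (2·8 + 2 + 4 − 8 − 0)/2 = 14/2 = 7.
(Structurally: 1 ring(s) + 6 π bond(s) = 7.)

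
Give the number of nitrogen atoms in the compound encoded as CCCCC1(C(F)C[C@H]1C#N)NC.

2

The symbol for nitrogen appears 2 times in the SMILES.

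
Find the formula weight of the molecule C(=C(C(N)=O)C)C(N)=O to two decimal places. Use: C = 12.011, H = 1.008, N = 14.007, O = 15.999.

128.13

Molecular formula: C5H8N2O2.
M = 5×12.011 + 8×1.008 + 2×14.007 + 2×15.999 = 128.13 g/mol.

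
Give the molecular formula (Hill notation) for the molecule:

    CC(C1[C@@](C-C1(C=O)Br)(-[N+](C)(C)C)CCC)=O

Heavy atoms from the SMILES: 1 Br, 13 C, 1 N, 2 O.
Implicit hydrogens by atom environment:
  5 × C: 3 H each → 15
  3 × C: 2 H each → 6
  3 × C: no H
  2 × C: 1 H each → 2
  2 × O: no H
  1 × Br: no H
  1 × N (charge +1): no H
  Total hydrogens = 23.
Net charge +1.
Molecular formula: C13H23BrNO2+

C13H23BrNO2+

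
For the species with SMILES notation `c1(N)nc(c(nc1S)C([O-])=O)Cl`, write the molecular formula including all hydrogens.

Heavy atoms from the SMILES: 5 C, 1 Cl, 3 N, 2 O, 1 S.
Implicit hydrogens by atom environment:
  4 × C (aromatic): no H
  2 × N (aromatic): no H
  1 × C: no H
  1 × Cl: no H
  1 × N: 2 H
  1 × O: no H
  1 × O (charge -1): no H
  1 × S: 1 H
  Total hydrogens = 3.
Net charge -1.
Molecular formula: C5H3ClN3O2S-

C5H3ClN3O2S-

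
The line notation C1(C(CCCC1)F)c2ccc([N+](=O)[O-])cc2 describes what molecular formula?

Heavy atoms from the SMILES: 12 C, 1 F, 1 N, 2 O.
Implicit hydrogens by atom environment:
  4 × C: 2 H each → 8
  4 × C (aromatic): 1 H each → 4
  2 × C: 1 H each → 2
  2 × C (aromatic): no H
  1 × F: no H
  1 × N (charge +1): no H
  1 × O: no H
  1 × O (charge -1): no H
  Total hydrogens = 14.
Molecular formula: C12H14FNO2

C12H14FNO2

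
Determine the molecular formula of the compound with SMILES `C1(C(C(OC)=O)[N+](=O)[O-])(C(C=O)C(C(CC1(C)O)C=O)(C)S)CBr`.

C14H20BrNO7S

Heavy atoms from the SMILES: 1 Br, 14 C, 1 N, 7 O, 1 S.
Implicit hydrogens by atom environment:
  5 × C: 1 H each → 5
  5 × O: no H
  4 × C: no H
  3 × C: 3 H each → 9
  2 × C: 2 H each → 4
  1 × Br: no H
  1 × N (charge +1): no H
  1 × O: 1 H
  1 × O (charge -1): no H
  1 × S: 1 H
  Total hydrogens = 20.
Molecular formula: C14H20BrNO7S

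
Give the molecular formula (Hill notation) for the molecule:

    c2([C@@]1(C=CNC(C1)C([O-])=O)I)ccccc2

Heavy atoms from the SMILES: 12 C, 1 I, 1 N, 2 O.
Implicit hydrogens by atom environment:
  5 × C (aromatic): 1 H each → 5
  3 × C: 1 H each → 3
  2 × C: no H
  1 × C: 2 H
  1 × C (aromatic): no H
  1 × I: no H
  1 × N: 1 H
  1 × O: no H
  1 × O (charge -1): no H
  Total hydrogens = 11.
Net charge -1.
Molecular formula: C12H11INO2-

C12H11INO2-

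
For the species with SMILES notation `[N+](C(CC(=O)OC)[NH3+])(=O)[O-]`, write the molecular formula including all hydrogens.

Heavy atoms from the SMILES: 4 C, 2 N, 4 O.
Implicit hydrogens by atom environment:
  3 × O: no H
  1 × C: 3 H
  1 × C: 2 H
  1 × C: 1 H
  1 × C: no H
  1 × N (charge +1): 3 H
  1 × N (charge +1): no H
  1 × O (charge -1): no H
  Total hydrogens = 9.
Net charge +1.
Molecular formula: C4H9N2O4+

C4H9N2O4+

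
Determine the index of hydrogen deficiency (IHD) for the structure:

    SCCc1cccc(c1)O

Molecular formula from the SMILES: C8H10OS.
DoU = (2C + 2 + N − H − X)/2 = (2·8 + 2 + 0 − 10 − 0)/2 = 8/2 = 4.
(Structurally: 1 ring(s) + 3 π bond(s) = 4.)

4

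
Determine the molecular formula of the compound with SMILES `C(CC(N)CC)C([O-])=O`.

Heavy atoms from the SMILES: 6 C, 1 N, 2 O.
Implicit hydrogens by atom environment:
  3 × C: 2 H each → 6
  1 × C: 3 H
  1 × C: 1 H
  1 × C: no H
  1 × N: 2 H
  1 × O: no H
  1 × O (charge -1): no H
  Total hydrogens = 12.
Net charge -1.
Molecular formula: C6H12NO2-

C6H12NO2-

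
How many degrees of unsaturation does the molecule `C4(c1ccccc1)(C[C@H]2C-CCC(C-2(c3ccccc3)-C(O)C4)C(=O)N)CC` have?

11

Molecular formula from the SMILES: C25H31NO2.
DoU = (2C + 2 + N − H − X)/2 = (2·25 + 2 + 1 − 31 − 0)/2 = 22/2 = 11.
(Structurally: 4 ring(s) + 7 π bond(s) = 11.)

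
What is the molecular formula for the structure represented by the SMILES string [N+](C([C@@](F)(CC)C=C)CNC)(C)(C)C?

C11H24FN2+

Heavy atoms from the SMILES: 11 C, 1 F, 2 N.
Implicit hydrogens by atom environment:
  5 × C: 3 H each → 15
  3 × C: 2 H each → 6
  2 × C: 1 H each → 2
  1 × C: no H
  1 × F: no H
  1 × N: 1 H
  1 × N (charge +1): no H
  Total hydrogens = 24.
Net charge +1.
Molecular formula: C11H24FN2+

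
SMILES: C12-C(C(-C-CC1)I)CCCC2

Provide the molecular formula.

Heavy atoms from the SMILES: 10 C, 1 I.
Implicit hydrogens by atom environment:
  7 × C: 2 H each → 14
  3 × C: 1 H each → 3
  1 × I: no H
  Total hydrogens = 17.
Molecular formula: C10H17I

C10H17I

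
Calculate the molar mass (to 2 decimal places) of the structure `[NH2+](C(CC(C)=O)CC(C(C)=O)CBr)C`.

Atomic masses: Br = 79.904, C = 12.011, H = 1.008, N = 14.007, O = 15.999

265.17

Molecular formula: C10H19BrNO2+.
M = 1×79.904 + 10×12.011 + 19×1.008 + 1×14.007 + 2×15.999 = 265.17 g/mol.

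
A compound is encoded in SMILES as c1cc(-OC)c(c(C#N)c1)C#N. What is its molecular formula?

Heavy atoms from the SMILES: 9 C, 2 N, 1 O.
Implicit hydrogens by atom environment:
  3 × C (aromatic): 1 H each → 3
  3 × C (aromatic): no H
  2 × C: no H
  2 × N: no H
  1 × C: 3 H
  1 × O: no H
  Total hydrogens = 6.
Molecular formula: C9H6N2O

C9H6N2O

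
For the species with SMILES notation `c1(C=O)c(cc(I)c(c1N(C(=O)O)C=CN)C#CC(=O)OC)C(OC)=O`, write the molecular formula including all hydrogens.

Heavy atoms from the SMILES: 16 C, 1 I, 2 N, 7 O.
Implicit hydrogens by atom environment:
  6 × O: no H
  5 × C (aromatic): no H
  5 × C: no H
  3 × C: 1 H each → 3
  2 × C: 3 H each → 6
  1 × C (aromatic): 1 H
  1 × I: no H
  1 × N: 2 H
  1 × N: no H
  1 × O: 1 H
  Total hydrogens = 13.
Molecular formula: C16H13IN2O7

C16H13IN2O7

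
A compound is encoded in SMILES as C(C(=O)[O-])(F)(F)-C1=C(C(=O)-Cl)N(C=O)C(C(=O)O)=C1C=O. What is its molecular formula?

C10H3ClF2NO7-

Heavy atoms from the SMILES: 10 C, 1 Cl, 2 F, 1 N, 7 O.
Implicit hydrogens by atom environment:
  5 × O: no H
  4 × C (aromatic): no H
  4 × C: no H
  2 × C: 1 H each → 2
  2 × F: no H
  1 × Cl: no H
  1 × N (aromatic): no H
  1 × O: 1 H
  1 × O (charge -1): no H
  Total hydrogens = 3.
Net charge -1.
Molecular formula: C10H3ClF2NO7-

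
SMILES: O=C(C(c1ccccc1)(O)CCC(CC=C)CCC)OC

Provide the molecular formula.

C18H26O3

Heavy atoms from the SMILES: 18 C, 3 O.
Implicit hydrogens by atom environment:
  6 × C: 2 H each → 12
  5 × C (aromatic): 1 H each → 5
  2 × C: 3 H each → 6
  2 × C: 1 H each → 2
  2 × C: no H
  2 × O: no H
  1 × C (aromatic): no H
  1 × O: 1 H
  Total hydrogens = 26.
Molecular formula: C18H26O3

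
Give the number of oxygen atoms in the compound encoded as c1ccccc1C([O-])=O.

The symbol for oxygen appears 2 times in the SMILES.

2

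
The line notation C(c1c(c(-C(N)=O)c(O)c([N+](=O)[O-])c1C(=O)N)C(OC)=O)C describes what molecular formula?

Heavy atoms from the SMILES: 12 C, 3 N, 7 O.
Implicit hydrogens by atom environment:
  6 × C (aromatic): no H
  5 × O: no H
  3 × C: no H
  2 × C: 3 H each → 6
  2 × N: 2 H each → 4
  1 × C: 2 H
  1 × N (charge +1): no H
  1 × O: 1 H
  1 × O (charge -1): no H
  Total hydrogens = 13.
Molecular formula: C12H13N3O7

C12H13N3O7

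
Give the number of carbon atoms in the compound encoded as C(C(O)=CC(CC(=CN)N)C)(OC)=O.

The symbol for carbon appears 9 times in the SMILES.

9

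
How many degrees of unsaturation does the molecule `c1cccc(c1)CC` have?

4

Molecular formula from the SMILES: C8H10.
DoU = (2C + 2 + N − H − X)/2 = (2·8 + 2 + 0 − 10 − 0)/2 = 8/2 = 4.
(Structurally: 1 ring(s) + 3 π bond(s) = 4.)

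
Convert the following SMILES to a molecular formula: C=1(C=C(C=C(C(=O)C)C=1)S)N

C8H9NOS

Heavy atoms from the SMILES: 8 C, 1 N, 1 O, 1 S.
Implicit hydrogens by atom environment:
  3 × C (aromatic): 1 H each → 3
  3 × C (aromatic): no H
  1 × C: 3 H
  1 × C: no H
  1 × N: 2 H
  1 × O: no H
  1 × S: 1 H
  Total hydrogens = 9.
Molecular formula: C8H9NOS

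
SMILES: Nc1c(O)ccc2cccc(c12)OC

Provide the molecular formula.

C11H11NO2

Heavy atoms from the SMILES: 11 C, 1 N, 2 O.
Implicit hydrogens by atom environment:
  5 × C (aromatic): 1 H each → 5
  5 × C (aromatic): no H
  1 × C: 3 H
  1 × N: 2 H
  1 × O: 1 H
  1 × O: no H
  Total hydrogens = 11.
Molecular formula: C11H11NO2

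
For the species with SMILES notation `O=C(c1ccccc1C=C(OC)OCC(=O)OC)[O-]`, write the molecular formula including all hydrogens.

Heavy atoms from the SMILES: 13 C, 6 O.
Implicit hydrogens by atom environment:
  5 × O: no H
  4 × C (aromatic): 1 H each → 4
  3 × C: no H
  2 × C: 3 H each → 6
  2 × C (aromatic): no H
  1 × C: 2 H
  1 × C: 1 H
  1 × O (charge -1): no H
  Total hydrogens = 13.
Net charge -1.
Molecular formula: C13H13O6-

C13H13O6-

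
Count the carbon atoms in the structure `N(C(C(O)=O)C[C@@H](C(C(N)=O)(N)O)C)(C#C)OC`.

10

The symbol for carbon appears 10 times in the SMILES.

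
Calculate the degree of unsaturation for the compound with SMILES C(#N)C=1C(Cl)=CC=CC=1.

Molecular formula from the SMILES: C7H4ClN.
DoU = (2C + 2 + N − H − X)/2 = (2·7 + 2 + 1 − 4 − 1)/2 = 12/2 = 6.
(Structurally: 1 ring(s) + 5 π bond(s) = 6.)

6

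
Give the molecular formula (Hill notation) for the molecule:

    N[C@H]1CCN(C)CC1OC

Heavy atoms from the SMILES: 7 C, 2 N, 1 O.
Implicit hydrogens by atom environment:
  3 × C: 2 H each → 6
  2 × C: 3 H each → 6
  2 × C: 1 H each → 2
  1 × N: 2 H
  1 × N: no H
  1 × O: no H
  Total hydrogens = 16.
Molecular formula: C7H16N2O

C7H16N2O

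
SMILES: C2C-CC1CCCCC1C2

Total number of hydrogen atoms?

Hydrogens are implicit in SMILES; fill each atom to its normal valence:
  8 × C: 2 H each → 16
  2 × C: 1 H each → 2
  Total hydrogens = 18.

18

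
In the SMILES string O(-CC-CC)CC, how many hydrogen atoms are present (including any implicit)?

Hydrogens are implicit in SMILES; fill each atom to its normal valence:
  4 × C: 2 H each → 8
  2 × C: 3 H each → 6
  1 × O: no H
  Total hydrogens = 14.

14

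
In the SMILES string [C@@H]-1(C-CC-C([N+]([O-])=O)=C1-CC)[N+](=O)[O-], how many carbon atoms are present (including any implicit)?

8

The symbol for carbon appears 8 times in the SMILES.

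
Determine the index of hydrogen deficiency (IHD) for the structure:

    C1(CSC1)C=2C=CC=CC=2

5

Molecular formula from the SMILES: C9H10S.
DoU = (2C + 2 + N − H − X)/2 = (2·9 + 2 + 0 − 10 − 0)/2 = 10/2 = 5.
(Structurally: 2 ring(s) + 3 π bond(s) = 5.)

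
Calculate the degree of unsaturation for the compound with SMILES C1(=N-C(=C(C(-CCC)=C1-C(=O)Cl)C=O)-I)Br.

Molecular formula from the SMILES: C10H8BrClINO2.
DoU = (2C + 2 + N − H − X)/2 = (2·10 + 2 + 1 − 8 − 3)/2 = 12/2 = 6.
(Structurally: 1 ring(s) + 5 π bond(s) = 6.)

6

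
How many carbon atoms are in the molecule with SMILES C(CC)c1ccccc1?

The symbol for carbon appears 9 times in the SMILES. Lowercase c denotes aromatic carbon and counts toward C.

9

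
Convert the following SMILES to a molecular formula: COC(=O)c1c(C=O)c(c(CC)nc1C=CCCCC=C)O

C17H21NO4

Heavy atoms from the SMILES: 17 C, 1 N, 4 O.
Implicit hydrogens by atom environment:
  5 × C: 2 H each → 10
  5 × C (aromatic): no H
  4 × C: 1 H each → 4
  3 × O: no H
  2 × C: 3 H each → 6
  1 × C: no H
  1 × N (aromatic): no H
  1 × O: 1 H
  Total hydrogens = 21.
Molecular formula: C17H21NO4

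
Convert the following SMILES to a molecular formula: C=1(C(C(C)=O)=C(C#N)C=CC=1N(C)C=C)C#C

C14H12N2O

Heavy atoms from the SMILES: 14 C, 2 N, 1 O.
Implicit hydrogens by atom environment:
  4 × C (aromatic): no H
  3 × C: no H
  2 × C: 3 H each → 6
  2 × C (aromatic): 1 H each → 2
  2 × C: 1 H each → 2
  2 × N: no H
  1 × C: 2 H
  1 × O: no H
  Total hydrogens = 12.
Molecular formula: C14H12N2O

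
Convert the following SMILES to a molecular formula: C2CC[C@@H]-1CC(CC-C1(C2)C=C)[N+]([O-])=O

C12H19NO2

Heavy atoms from the SMILES: 12 C, 1 N, 2 O.
Implicit hydrogens by atom environment:
  8 × C: 2 H each → 16
  3 × C: 1 H each → 3
  1 × C: no H
  1 × N (charge +1): no H
  1 × O: no H
  1 × O (charge -1): no H
  Total hydrogens = 19.
Molecular formula: C12H19NO2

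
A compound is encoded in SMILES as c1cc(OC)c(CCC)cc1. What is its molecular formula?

C10H14O

Heavy atoms from the SMILES: 10 C, 1 O.
Implicit hydrogens by atom environment:
  4 × C (aromatic): 1 H each → 4
  2 × C: 3 H each → 6
  2 × C: 2 H each → 4
  2 × C (aromatic): no H
  1 × O: no H
  Total hydrogens = 14.
Molecular formula: C10H14O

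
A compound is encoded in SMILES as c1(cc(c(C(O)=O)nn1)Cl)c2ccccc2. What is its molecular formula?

Heavy atoms from the SMILES: 11 C, 1 Cl, 2 N, 2 O.
Implicit hydrogens by atom environment:
  6 × C (aromatic): 1 H each → 6
  4 × C (aromatic): no H
  2 × N (aromatic): no H
  1 × C: no H
  1 × Cl: no H
  1 × O: 1 H
  1 × O: no H
  Total hydrogens = 7.
Molecular formula: C11H7ClN2O2

C11H7ClN2O2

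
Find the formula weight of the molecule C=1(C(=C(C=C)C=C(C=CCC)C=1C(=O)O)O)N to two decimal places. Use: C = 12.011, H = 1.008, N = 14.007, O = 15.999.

233.27

Molecular formula: C13H15NO3.
M = 13×12.011 + 15×1.008 + 1×14.007 + 3×15.999 = 233.27 g/mol.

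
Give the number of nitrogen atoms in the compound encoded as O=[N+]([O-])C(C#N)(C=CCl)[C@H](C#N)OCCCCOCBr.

3

The symbol for nitrogen appears 3 times in the SMILES.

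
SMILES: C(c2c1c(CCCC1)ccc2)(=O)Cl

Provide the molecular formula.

C11H11ClO

Heavy atoms from the SMILES: 11 C, 1 Cl, 1 O.
Implicit hydrogens by atom environment:
  4 × C: 2 H each → 8
  3 × C (aromatic): 1 H each → 3
  3 × C (aromatic): no H
  1 × C: no H
  1 × Cl: no H
  1 × O: no H
  Total hydrogens = 11.
Molecular formula: C11H11ClO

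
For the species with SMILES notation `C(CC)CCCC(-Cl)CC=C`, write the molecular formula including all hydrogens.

C10H19Cl

Heavy atoms from the SMILES: 10 C, 1 Cl.
Implicit hydrogens by atom environment:
  7 × C: 2 H each → 14
  2 × C: 1 H each → 2
  1 × C: 3 H
  1 × Cl: no H
  Total hydrogens = 19.
Molecular formula: C10H19Cl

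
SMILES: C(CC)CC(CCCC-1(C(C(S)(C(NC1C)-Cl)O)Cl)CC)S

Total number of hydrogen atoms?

31

Hydrogens are implicit in SMILES; fill each atom to its normal valence:
  7 × C: 2 H each → 14
  4 × C: 1 H each → 4
  3 × C: 3 H each → 9
  2 × C: no H
  2 × Cl: no H
  2 × S: 1 H each → 2
  1 × N: 1 H
  1 × O: 1 H
  Total hydrogens = 31.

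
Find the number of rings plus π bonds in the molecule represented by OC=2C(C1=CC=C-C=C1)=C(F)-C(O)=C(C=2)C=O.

Molecular formula from the SMILES: C13H9FO3.
DoU = (2C + 2 + N − H − X)/2 = (2·13 + 2 + 0 − 9 − 1)/2 = 18/2 = 9.
(Structurally: 2 ring(s) + 7 π bond(s) = 9.)

9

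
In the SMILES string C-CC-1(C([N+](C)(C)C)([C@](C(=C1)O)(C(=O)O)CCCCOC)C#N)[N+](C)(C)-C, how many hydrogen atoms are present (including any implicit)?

37

Hydrogens are implicit in SMILES; fill each atom to its normal valence:
  8 × C: 3 H each → 24
  6 × C: no H
  5 × C: 2 H each → 10
  2 × N (charge +1): no H
  2 × O: 1 H each → 2
  2 × O: no H
  1 × C: 1 H
  1 × N: no H
  Total hydrogens = 37.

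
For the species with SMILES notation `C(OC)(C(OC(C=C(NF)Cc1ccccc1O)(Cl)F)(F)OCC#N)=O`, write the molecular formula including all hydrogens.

Heavy atoms from the SMILES: 15 C, 1 Cl, 3 F, 2 N, 5 O.
Implicit hydrogens by atom environment:
  5 × C: no H
  4 × C (aromatic): 1 H each → 4
  4 × O: no H
  3 × F: no H
  2 × C: 2 H each → 4
  2 × C (aromatic): no H
  1 × C: 3 H
  1 × C: 1 H
  1 × Cl: no H
  1 × N: 1 H
  1 × N: no H
  1 × O: 1 H
  Total hydrogens = 14.
Molecular formula: C15H14ClF3N2O5

C15H14ClF3N2O5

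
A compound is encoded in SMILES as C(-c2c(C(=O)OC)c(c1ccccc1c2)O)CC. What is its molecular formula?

Heavy atoms from the SMILES: 15 C, 3 O.
Implicit hydrogens by atom environment:
  5 × C (aromatic): 1 H each → 5
  5 × C (aromatic): no H
  2 × C: 3 H each → 6
  2 × C: 2 H each → 4
  2 × O: no H
  1 × C: no H
  1 × O: 1 H
  Total hydrogens = 16.
Molecular formula: C15H16O3

C15H16O3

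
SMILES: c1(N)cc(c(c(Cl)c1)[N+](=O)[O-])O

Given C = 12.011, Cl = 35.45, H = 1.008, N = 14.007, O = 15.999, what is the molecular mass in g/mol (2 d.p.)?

188.57

Molecular formula: C6H5ClN2O3.
M = 6×12.011 + 1×35.45 + 5×1.008 + 2×14.007 + 3×15.999 = 188.57 g/mol.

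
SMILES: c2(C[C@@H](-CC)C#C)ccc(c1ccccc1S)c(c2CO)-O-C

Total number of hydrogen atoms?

22

Hydrogens are implicit in SMILES; fill each atom to its normal valence:
  6 × C (aromatic): 1 H each → 6
  6 × C (aromatic): no H
  3 × C: 2 H each → 6
  2 × C: 3 H each → 6
  2 × C: 1 H each → 2
  1 × C: no H
  1 × O: 1 H
  1 × O: no H
  1 × S: 1 H
  Total hydrogens = 22.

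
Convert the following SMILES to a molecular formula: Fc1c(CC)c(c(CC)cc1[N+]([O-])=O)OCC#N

C12H13FN2O3

Heavy atoms from the SMILES: 12 C, 1 F, 2 N, 3 O.
Implicit hydrogens by atom environment:
  5 × C (aromatic): no H
  3 × C: 2 H each → 6
  2 × C: 3 H each → 6
  2 × O: no H
  1 × C (aromatic): 1 H
  1 × C: no H
  1 × F: no H
  1 × N (charge +1): no H
  1 × N: no H
  1 × O (charge -1): no H
  Total hydrogens = 13.
Molecular formula: C12H13FN2O3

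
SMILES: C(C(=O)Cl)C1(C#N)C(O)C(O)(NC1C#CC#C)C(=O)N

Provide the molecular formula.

Heavy atoms from the SMILES: 12 C, 1 Cl, 3 N, 4 O.
Implicit hydrogens by atom environment:
  8 × C: no H
  3 × C: 1 H each → 3
  2 × O: 1 H each → 2
  2 × O: no H
  1 × C: 2 H
  1 × Cl: no H
  1 × N: 2 H
  1 × N: 1 H
  1 × N: no H
  Total hydrogens = 10.
Molecular formula: C12H10ClN3O4

C12H10ClN3O4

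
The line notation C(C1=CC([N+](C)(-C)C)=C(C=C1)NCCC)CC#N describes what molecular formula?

C15H24N3+

Heavy atoms from the SMILES: 15 C, 3 N.
Implicit hydrogens by atom environment:
  4 × C: 3 H each → 12
  4 × C: 2 H each → 8
  3 × C (aromatic): 1 H each → 3
  3 × C (aromatic): no H
  1 × C: no H
  1 × N: 1 H
  1 × N (charge +1): no H
  1 × N: no H
  Total hydrogens = 24.
Net charge +1.
Molecular formula: C15H24N3+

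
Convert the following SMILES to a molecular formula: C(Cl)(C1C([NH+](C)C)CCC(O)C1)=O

Heavy atoms from the SMILES: 9 C, 1 Cl, 1 N, 2 O.
Implicit hydrogens by atom environment:
  3 × C: 2 H each → 6
  3 × C: 1 H each → 3
  2 × C: 3 H each → 6
  1 × C: no H
  1 × Cl: no H
  1 × N (charge +1): 1 H
  1 × O: 1 H
  1 × O: no H
  Total hydrogens = 17.
Net charge +1.
Molecular formula: C9H17ClNO2+

C9H17ClNO2+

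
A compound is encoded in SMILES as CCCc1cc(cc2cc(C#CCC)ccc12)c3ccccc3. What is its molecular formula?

C23H22

Heavy atoms from the SMILES: 23 C.
Implicit hydrogens by atom environment:
  10 × C (aromatic): 1 H each → 10
  6 × C (aromatic): no H
  3 × C: 2 H each → 6
  2 × C: 3 H each → 6
  2 × C: no H
  Total hydrogens = 22.
Molecular formula: C23H22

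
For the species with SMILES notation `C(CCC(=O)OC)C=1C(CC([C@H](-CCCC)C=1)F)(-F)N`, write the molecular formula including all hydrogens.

Heavy atoms from the SMILES: 15 C, 2 F, 1 N, 2 O.
Implicit hydrogens by atom environment:
  7 × C: 2 H each → 14
  3 × C: 1 H each → 3
  3 × C: no H
  2 × C: 3 H each → 6
  2 × F: no H
  2 × O: no H
  1 × N: 2 H
  Total hydrogens = 25.
Molecular formula: C15H25F2NO2

C15H25F2NO2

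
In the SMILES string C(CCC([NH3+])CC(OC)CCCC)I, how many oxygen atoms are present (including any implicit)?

The symbol for oxygen appears 1 time in the SMILES.

1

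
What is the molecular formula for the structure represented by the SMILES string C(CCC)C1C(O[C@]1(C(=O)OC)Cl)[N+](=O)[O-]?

C9H14ClNO5

Heavy atoms from the SMILES: 9 C, 1 Cl, 1 N, 5 O.
Implicit hydrogens by atom environment:
  4 × O: no H
  3 × C: 2 H each → 6
  2 × C: 3 H each → 6
  2 × C: 1 H each → 2
  2 × C: no H
  1 × Cl: no H
  1 × N (charge +1): no H
  1 × O (charge -1): no H
  Total hydrogens = 14.
Molecular formula: C9H14ClNO5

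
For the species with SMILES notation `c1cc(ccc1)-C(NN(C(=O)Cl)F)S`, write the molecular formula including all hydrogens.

Heavy atoms from the SMILES: 8 C, 1 Cl, 1 F, 2 N, 1 O, 1 S.
Implicit hydrogens by atom environment:
  5 × C (aromatic): 1 H each → 5
  1 × C: 1 H
  1 × C (aromatic): no H
  1 × C: no H
  1 × Cl: no H
  1 × F: no H
  1 × N: 1 H
  1 × N: no H
  1 × O: no H
  1 × S: 1 H
  Total hydrogens = 8.
Molecular formula: C8H8ClFN2OS

C8H8ClFN2OS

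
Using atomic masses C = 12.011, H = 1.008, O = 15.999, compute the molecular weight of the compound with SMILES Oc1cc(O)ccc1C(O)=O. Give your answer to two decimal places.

Molecular formula: C7H6O4.
M = 7×12.011 + 6×1.008 + 4×15.999 = 154.12 g/mol.

154.12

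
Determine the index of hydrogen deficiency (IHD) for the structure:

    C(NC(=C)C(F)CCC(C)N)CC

Molecular formula from the SMILES: C10H21FN2.
DoU = (2C + 2 + N − H − X)/2 = (2·10 + 2 + 2 − 21 − 1)/2 = 2/2 = 1.
(Structurally: 0 ring(s) + 1 π bond(s) = 1.)

1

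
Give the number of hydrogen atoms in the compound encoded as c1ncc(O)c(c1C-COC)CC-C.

17

Hydrogens are implicit in SMILES; fill each atom to its normal valence:
  4 × C: 2 H each → 8
  3 × C (aromatic): no H
  2 × C: 3 H each → 6
  2 × C (aromatic): 1 H each → 2
  1 × N (aromatic): no H
  1 × O: 1 H
  1 × O: no H
  Total hydrogens = 17.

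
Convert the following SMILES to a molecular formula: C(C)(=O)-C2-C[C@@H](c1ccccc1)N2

C11H13NO

Heavy atoms from the SMILES: 11 C, 1 N, 1 O.
Implicit hydrogens by atom environment:
  5 × C (aromatic): 1 H each → 5
  2 × C: 1 H each → 2
  1 × C: 3 H
  1 × C: 2 H
  1 × C (aromatic): no H
  1 × C: no H
  1 × N: 1 H
  1 × O: no H
  Total hydrogens = 13.
Molecular formula: C11H13NO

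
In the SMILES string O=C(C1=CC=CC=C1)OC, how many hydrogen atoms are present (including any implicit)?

8

Hydrogens are implicit in SMILES; fill each atom to its normal valence:
  5 × C (aromatic): 1 H each → 5
  2 × O: no H
  1 × C: 3 H
  1 × C (aromatic): no H
  1 × C: no H
  Total hydrogens = 8.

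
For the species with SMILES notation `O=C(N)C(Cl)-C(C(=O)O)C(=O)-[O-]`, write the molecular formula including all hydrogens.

C5H5ClNO5-

Heavy atoms from the SMILES: 5 C, 1 Cl, 1 N, 5 O.
Implicit hydrogens by atom environment:
  3 × C: no H
  3 × O: no H
  2 × C: 1 H each → 2
  1 × Cl: no H
  1 × N: 2 H
  1 × O: 1 H
  1 × O (charge -1): no H
  Total hydrogens = 5.
Net charge -1.
Molecular formula: C5H5ClNO5-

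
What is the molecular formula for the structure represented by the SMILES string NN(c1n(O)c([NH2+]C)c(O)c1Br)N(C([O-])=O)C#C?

C8H10BrN5O4

Heavy atoms from the SMILES: 1 Br, 8 C, 5 N, 4 O.
Implicit hydrogens by atom environment:
  4 × C (aromatic): no H
  2 × C: no H
  2 × N: no H
  2 × O: 1 H each → 2
  1 × Br: no H
  1 × C: 3 H
  1 × C: 1 H
  1 × N (charge +1): 2 H
  1 × N: 2 H
  1 × N (aromatic): no H
  1 × O: no H
  1 × O (charge -1): no H
  Total hydrogens = 10.
Molecular formula: C8H10BrN5O4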